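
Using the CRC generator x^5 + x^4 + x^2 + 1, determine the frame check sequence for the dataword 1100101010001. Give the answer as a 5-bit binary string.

01001

Append 5 zeros: 110010101000100000. Divide by 110101 (XOR where the leading bit is 1):
  pos 0: 110010 XOR 110101 = 000111
  pos 3: 111101 XOR 110101 = 001000
  pos 5: 100000 XOR 110101 = 010101
  pos 6: 101010 XOR 110101 = 011111
  pos 7: 111111 XOR 110101 = 001010
  pos 9: 101000 XOR 110101 = 011101
  pos 10: 111010 XOR 110101 = 001111
  pos 12: 111100 XOR 110101 = 001001
Remainder (last 5 bits) = 01001. This is the CRC / FCS.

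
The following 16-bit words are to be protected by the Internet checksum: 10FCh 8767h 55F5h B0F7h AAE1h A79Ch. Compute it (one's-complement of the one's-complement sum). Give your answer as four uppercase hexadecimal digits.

One's-complement addition (fold any carry out of bit 15 back into bit 0):
  0x10FC + 0x8767 = 0x09863
  0x9863 + 0x55F5 = 0x0EE58
  0xEE58 + 0xB0F7 = 0x19F4F → wrap carry → 0x9F50
  0x9F50 + 0xAAE1 = 0x14A31 → wrap carry → 0x4A32
  0x4A32 + 0xA79C = 0x0F1CE
One's-complement sum = 0xF1CE.
Checksum = ~0xF1CE & 0xFFFF = 0x0E31.

0E31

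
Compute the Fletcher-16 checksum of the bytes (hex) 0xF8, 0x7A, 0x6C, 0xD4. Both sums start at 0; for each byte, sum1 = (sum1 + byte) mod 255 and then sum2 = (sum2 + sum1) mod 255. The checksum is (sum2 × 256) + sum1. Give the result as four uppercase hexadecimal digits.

Running sums (mod 255):
  after byte 0 (0xF8): sum1=248, sum2=248
  after byte 1 (0x7A): sum1=115, sum2=108
  after byte 2 (0x6C): sum1=223, sum2=76
  after byte 3 (0xD4): sum1=180, sum2=1
Checksum = sum2·256 + sum1 = 1·256 + 180 = 436 = 0x01B4.

01B4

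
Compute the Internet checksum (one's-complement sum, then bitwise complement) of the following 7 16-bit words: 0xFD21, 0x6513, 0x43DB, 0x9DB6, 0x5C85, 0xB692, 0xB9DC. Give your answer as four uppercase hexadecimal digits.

One's-complement addition (fold any carry out of bit 15 back into bit 0):
  0xFD21 + 0x6513 = 0x16234 → wrap carry → 0x6235
  0x6235 + 0x43DB = 0x0A610
  0xA610 + 0x9DB6 = 0x143C6 → wrap carry → 0x43C7
  0x43C7 + 0x5C85 = 0x0A04C
  0xA04C + 0xB692 = 0x156DE → wrap carry → 0x56DF
  0x56DF + 0xB9DC = 0x110BB → wrap carry → 0x10BC
One's-complement sum = 0x10BC.
Checksum = ~0x10BC & 0xFFFF = 0xEF43.

EF43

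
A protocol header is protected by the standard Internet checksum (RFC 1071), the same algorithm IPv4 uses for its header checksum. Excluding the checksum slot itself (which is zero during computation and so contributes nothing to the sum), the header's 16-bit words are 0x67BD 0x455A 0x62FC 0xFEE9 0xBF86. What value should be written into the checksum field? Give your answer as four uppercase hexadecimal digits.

One's-complement addition (fold any carry out of bit 15 back into bit 0):
  0x67BD + 0x455A = 0x0AD17
  0xAD17 + 0x62FC = 0x11013 → wrap carry → 0x1014
  0x1014 + 0xFEE9 = 0x10EFD → wrap carry → 0x0EFE
  0x0EFE + 0xBF86 = 0x0CE84
One's-complement sum = 0xCE84.
Checksum = ~0xCE84 & 0xFFFF = 0x317B.

317B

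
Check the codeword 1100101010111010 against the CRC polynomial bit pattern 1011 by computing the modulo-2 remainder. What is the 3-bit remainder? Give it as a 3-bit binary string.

Modulo-2 division of 1100101010111010 by 1011:
  pos 0: 1100 XOR 1011 = 0111
  pos 1: 1111 XOR 1011 = 0100
  pos 2: 1000 XOR 1011 = 0011
  pos 4: 1110 XOR 1011 = 0101
  pos 5: 1011 XOR 1011 = 0000
  pos 10: 1110 XOR 1011 = 0101
  pos 11: 1011 XOR 1011 = 0000
Remainder = 000 (zero — the frame passes the CRC check).

000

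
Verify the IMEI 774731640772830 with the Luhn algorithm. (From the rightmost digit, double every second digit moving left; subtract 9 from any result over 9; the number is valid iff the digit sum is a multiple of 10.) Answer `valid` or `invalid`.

From the right, keep odd positions and double even positions (subtract 9 from any doubled value over 9):
  doubled (positions 2,4,...): 6 4 5 8 2 5 5 → sum 35
  kept (positions 1,3,...): 0 8 7 0 6 3 4 7 → sum 35
Total = 70.
70 mod 10 = 0, so the number is valid.

valid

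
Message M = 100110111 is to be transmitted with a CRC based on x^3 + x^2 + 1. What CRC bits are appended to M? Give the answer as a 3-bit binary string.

101

Append 3 zeros: 100110111000. Divide by 1101 (XOR where the leading bit is 1):
  pos 0: 1001 XOR 1101 = 0100
  pos 1: 1001 XOR 1101 = 0100
  pos 2: 1000 XOR 1101 = 0101
  pos 3: 1011 XOR 1101 = 0110
  pos 4: 1101 XOR 1101 = 0000
  pos 8: 1000 XOR 1101 = 0101
Remainder (last 3 bits) = 101. This is the CRC / FCS.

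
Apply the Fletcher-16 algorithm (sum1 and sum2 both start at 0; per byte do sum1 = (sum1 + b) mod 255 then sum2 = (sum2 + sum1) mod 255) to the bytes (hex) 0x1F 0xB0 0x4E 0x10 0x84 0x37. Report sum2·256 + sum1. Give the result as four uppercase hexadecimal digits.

D7E9

Running sums (mod 255):
  after byte 0 (0x1F): sum1=31, sum2=31
  after byte 1 (0xB0): sum1=207, sum2=238
  after byte 2 (0x4E): sum1=30, sum2=13
  after byte 3 (0x10): sum1=46, sum2=59
  after byte 4 (0x84): sum1=178, sum2=237
  after byte 5 (0x37): sum1=233, sum2=215
Checksum = sum2·256 + sum1 = 215·256 + 233 = 55273 = 0xD7E9.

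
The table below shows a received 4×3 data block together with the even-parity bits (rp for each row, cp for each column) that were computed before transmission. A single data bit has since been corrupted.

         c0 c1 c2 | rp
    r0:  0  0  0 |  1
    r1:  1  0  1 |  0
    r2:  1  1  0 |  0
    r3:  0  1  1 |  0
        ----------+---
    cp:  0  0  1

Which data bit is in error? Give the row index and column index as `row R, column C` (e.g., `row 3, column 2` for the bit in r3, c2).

row 0, column 2

Recompute each row's even parity and compare to rp:
  r0: data parity 0, sent rp 1 → mismatch
  r1: data parity 0, sent rp 0 → ok
  r2: data parity 0, sent rp 0 → ok
  r3: data parity 0, sent rp 0 → ok
Recompute each column's even parity and compare to cp:
  c0: data parity 0, sent cp 0 → ok
  c1: data parity 0, sent cp 0 → ok
  c2: data parity 0, sent cp 1 → mismatch
Exactly one row (r0) and one column (c2) fail → the flipped bit is at their intersection.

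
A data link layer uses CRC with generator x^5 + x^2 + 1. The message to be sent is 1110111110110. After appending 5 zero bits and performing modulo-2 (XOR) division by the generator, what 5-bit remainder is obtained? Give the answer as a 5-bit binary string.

10111

Append 5 zeros: 111011111011000000. Divide by 100101 (XOR where the leading bit is 1):
  pos 0: 111011 XOR 100101 = 011110
  pos 1: 111101 XOR 100101 = 011000
  pos 2: 110001 XOR 100101 = 010100
  pos 3: 101001 XOR 100101 = 001100
  pos 5: 110001 XOR 100101 = 010100
  pos 6: 101001 XOR 100101 = 001100
  pos 8: 110000 XOR 100101 = 010101
  pos 9: 101010 XOR 100101 = 001111
  pos 11: 111100 XOR 100101 = 011001
  pos 12: 110010 XOR 100101 = 010111
Remainder (last 5 bits) = 10111. This is the CRC / FCS.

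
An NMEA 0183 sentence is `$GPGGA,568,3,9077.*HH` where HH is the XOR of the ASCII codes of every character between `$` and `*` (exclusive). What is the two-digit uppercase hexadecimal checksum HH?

XOR the ASCII codes of the payload characters:
  'G' = 0x47 → acc = 0x47
  'P' = 0x50 → acc = 0x17
  'G' = 0x47 → acc = 0x50
  'G' = 0x47 → acc = 0x17
  'A' = 0x41 → acc = 0x56
  ',' = 0x2C → acc = 0x7A
  '5' = 0x35 → acc = 0x4F
  '6' = 0x36 → acc = 0x79
  '8' = 0x38 → acc = 0x41
  ',' = 0x2C → acc = 0x6D
  '3' = 0x33 → acc = 0x5E
  ',' = 0x2C → acc = 0x72
  '9' = 0x39 → acc = 0x4B
  '0' = 0x30 → acc = 0x7B
  '7' = 0x37 → acc = 0x4C
  '7' = 0x37 → acc = 0x7B
  '.' = 0x2E → acc = 0x55
Checksum = 0x55.

55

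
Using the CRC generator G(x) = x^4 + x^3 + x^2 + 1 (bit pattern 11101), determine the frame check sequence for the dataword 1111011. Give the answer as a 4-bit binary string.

0101

Append 4 zeros: 11110110000. Divide by 11101 (XOR where the leading bit is 1):
  pos 0: 11110 XOR 11101 = 00011
  pos 3: 11110 XOR 11101 = 00011
  pos 6: 11000 XOR 11101 = 00101
Remainder (last 4 bits) = 0101. This is the CRC / FCS.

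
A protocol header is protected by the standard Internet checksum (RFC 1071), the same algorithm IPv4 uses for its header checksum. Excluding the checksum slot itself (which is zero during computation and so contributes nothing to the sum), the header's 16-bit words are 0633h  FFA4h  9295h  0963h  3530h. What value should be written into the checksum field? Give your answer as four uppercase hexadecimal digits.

One's-complement addition (fold any carry out of bit 15 back into bit 0):
  0x0633 + 0xFFA4 = 0x105D7 → wrap carry → 0x05D8
  0x05D8 + 0x9295 = 0x0986D
  0x986D + 0x0963 = 0x0A1D0
  0xA1D0 + 0x3530 = 0x0D700
One's-complement sum = 0xD700.
Checksum = ~0xD700 & 0xFFFF = 0x28FF.

28FF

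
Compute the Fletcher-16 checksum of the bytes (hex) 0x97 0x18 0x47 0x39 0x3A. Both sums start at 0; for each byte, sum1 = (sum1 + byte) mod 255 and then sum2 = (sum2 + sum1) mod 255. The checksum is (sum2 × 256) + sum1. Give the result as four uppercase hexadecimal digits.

D86A

Running sums (mod 255):
  after byte 0 (0x97): sum1=151, sum2=151
  after byte 1 (0x18): sum1=175, sum2=71
  after byte 2 (0x47): sum1=246, sum2=62
  after byte 3 (0x39): sum1=48, sum2=110
  after byte 4 (0x3A): sum1=106, sum2=216
Checksum = sum2·256 + sum1 = 216·256 + 106 = 55402 = 0xD86A.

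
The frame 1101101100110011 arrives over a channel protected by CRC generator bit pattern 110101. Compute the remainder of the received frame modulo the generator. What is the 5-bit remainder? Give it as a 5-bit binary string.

00000

Modulo-2 division of 1101101100110011 by 110101:
  pos 0: 110110 XOR 110101 = 000011
  pos 4: 111100 XOR 110101 = 001001
  pos 6: 100111 XOR 110101 = 010010
  pos 7: 100100 XOR 110101 = 010001
  pos 8: 100010 XOR 110101 = 010111
  pos 9: 101111 XOR 110101 = 011010
  pos 10: 110101 XOR 110101 = 000000
Remainder = 00000 (zero — the frame passes the CRC check).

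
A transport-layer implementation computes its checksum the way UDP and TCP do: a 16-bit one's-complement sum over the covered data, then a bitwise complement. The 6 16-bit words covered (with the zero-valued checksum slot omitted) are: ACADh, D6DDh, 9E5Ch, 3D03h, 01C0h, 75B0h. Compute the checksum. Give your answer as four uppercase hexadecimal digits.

One's-complement addition (fold any carry out of bit 15 back into bit 0):
  0xACAD + 0xD6DD = 0x1838A → wrap carry → 0x838B
  0x838B + 0x9E5C = 0x121E7 → wrap carry → 0x21E8
  0x21E8 + 0x3D03 = 0x05EEB
  0x5EEB + 0x01C0 = 0x060AB
  0x60AB + 0x75B0 = 0x0D65B
One's-complement sum = 0xD65B.
Checksum = ~0xD65B & 0xFFFF = 0x29A4.

29A4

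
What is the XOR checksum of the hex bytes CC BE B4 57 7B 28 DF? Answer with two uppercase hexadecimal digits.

XOR the bytes together:
  start with 0xCC
  0xCC ⊕ 0xBE = 0x72
  0x72 ⊕ 0xB4 = 0xC6
  0xC6 ⊕ 0x57 = 0x91
  0x91 ⊕ 0x7B = 0xEA
  0xEA ⊕ 0x28 = 0xC2
  0xC2 ⊕ 0xDF = 0x1D

1D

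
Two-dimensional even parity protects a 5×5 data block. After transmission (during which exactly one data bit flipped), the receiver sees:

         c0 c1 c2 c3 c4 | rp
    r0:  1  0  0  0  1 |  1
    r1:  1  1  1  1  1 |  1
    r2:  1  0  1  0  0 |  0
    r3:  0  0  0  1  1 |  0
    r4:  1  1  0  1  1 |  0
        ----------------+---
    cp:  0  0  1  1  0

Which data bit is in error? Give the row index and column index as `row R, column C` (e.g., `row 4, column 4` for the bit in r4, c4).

row 0, column 2

Recompute each row's even parity and compare to rp:
  r0: data parity 0, sent rp 1 → mismatch
  r1: data parity 1, sent rp 1 → ok
  r2: data parity 0, sent rp 0 → ok
  r3: data parity 0, sent rp 0 → ok
  r4: data parity 0, sent rp 0 → ok
Recompute each column's even parity and compare to cp:
  c0: data parity 0, sent cp 0 → ok
  c1: data parity 0, sent cp 0 → ok
  c2: data parity 0, sent cp 1 → mismatch
  c3: data parity 1, sent cp 1 → ok
  c4: data parity 0, sent cp 0 → ok
Exactly one row (r0) and one column (c2) fail → the flipped bit is at their intersection.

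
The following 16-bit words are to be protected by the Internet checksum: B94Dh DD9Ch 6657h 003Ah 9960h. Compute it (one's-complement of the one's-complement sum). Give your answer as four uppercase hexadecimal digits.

6923

One's-complement addition (fold any carry out of bit 15 back into bit 0):
  0xB94D + 0xDD9C = 0x196E9 → wrap carry → 0x96EA
  0x96EA + 0x6657 = 0x0FD41
  0xFD41 + 0x003A = 0x0FD7B
  0xFD7B + 0x9960 = 0x196DB → wrap carry → 0x96DC
One's-complement sum = 0x96DC.
Checksum = ~0x96DC & 0xFFFF = 0x6923.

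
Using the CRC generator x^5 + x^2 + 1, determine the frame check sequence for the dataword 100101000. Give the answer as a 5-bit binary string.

Append 5 zeros: 10010100000000. Divide by 100101 (XOR where the leading bit is 1):
  pos 0: 100101 XOR 100101 = 000000
Remainder (last 5 bits) = 00000. This is the CRC / FCS.

00000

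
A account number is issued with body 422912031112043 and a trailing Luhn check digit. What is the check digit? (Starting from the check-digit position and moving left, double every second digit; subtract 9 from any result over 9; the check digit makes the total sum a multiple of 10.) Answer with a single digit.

3

Partial digits right→left: 3 4 0 2 1 1 1 3 0 2 1 9 2 2 4
Double every second digit counting from the check-digit position (so the 1st, 3rd, 5th, ... of the partial from the right).
  doubled (with −9 where >9): 6 0 2 2 0 2 4 8 → sum 24
  kept as-is: 4 2 1 3 2 9 2 → sum 23
Total = 24 + 23 = 47.
Check digit = (10 − (47 mod 10)) mod 10 = 3.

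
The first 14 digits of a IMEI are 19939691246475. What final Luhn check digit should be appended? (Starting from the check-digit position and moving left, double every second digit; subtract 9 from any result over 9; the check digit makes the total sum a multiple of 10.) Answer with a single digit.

Partial digits right→left: 5 7 4 6 4 2 1 9 6 9 3 9 9 1
Double every second digit counting from the check-digit position (so the 1st, 3rd, 5th, ... of the partial from the right).
  doubled (with −9 where >9): 1 8 8 2 3 6 9 → sum 37
  kept as-is: 7 6 2 9 9 9 1 → sum 43
Total = 37 + 43 = 80.
Check digit = (10 − (80 mod 10)) mod 10 = 0.

0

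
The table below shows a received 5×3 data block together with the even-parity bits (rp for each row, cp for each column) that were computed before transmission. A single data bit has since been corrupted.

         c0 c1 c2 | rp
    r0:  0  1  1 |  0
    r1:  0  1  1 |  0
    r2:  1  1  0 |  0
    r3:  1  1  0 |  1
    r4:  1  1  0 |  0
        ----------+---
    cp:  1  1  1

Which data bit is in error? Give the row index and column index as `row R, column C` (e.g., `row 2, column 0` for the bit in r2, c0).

Recompute each row's even parity and compare to rp:
  r0: data parity 0, sent rp 0 → ok
  r1: data parity 0, sent rp 0 → ok
  r2: data parity 0, sent rp 0 → ok
  r3: data parity 0, sent rp 1 → mismatch
  r4: data parity 0, sent rp 0 → ok
Recompute each column's even parity and compare to cp:
  c0: data parity 1, sent cp 1 → ok
  c1: data parity 1, sent cp 1 → ok
  c2: data parity 0, sent cp 1 → mismatch
Exactly one row (r3) and one column (c2) fail → the flipped bit is at their intersection.

row 3, column 2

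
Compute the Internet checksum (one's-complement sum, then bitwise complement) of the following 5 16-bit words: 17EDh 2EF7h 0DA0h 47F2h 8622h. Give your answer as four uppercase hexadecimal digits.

One's-complement addition (fold any carry out of bit 15 back into bit 0):
  0x17ED + 0x2EF7 = 0x046E4
  0x46E4 + 0x0DA0 = 0x05484
  0x5484 + 0x47F2 = 0x09C76
  0x9C76 + 0x8622 = 0x12298 → wrap carry → 0x2299
One's-complement sum = 0x2299.
Checksum = ~0x2299 & 0xFFFF = 0xDD66.

DD66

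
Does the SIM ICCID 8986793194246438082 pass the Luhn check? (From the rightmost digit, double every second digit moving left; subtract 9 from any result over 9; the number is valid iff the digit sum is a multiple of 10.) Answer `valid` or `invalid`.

From the right, keep odd positions and double even positions (subtract 9 from any doubled value over 9):
  doubled (positions 2,4,...): 7 7 8 8 8 2 9 3 9 → sum 61
  kept (positions 1,3,...): 2 0 3 6 2 9 3 7 8 8 → sum 48
Total = 109.
109 mod 10 = 9, so the number is invalid.

invalid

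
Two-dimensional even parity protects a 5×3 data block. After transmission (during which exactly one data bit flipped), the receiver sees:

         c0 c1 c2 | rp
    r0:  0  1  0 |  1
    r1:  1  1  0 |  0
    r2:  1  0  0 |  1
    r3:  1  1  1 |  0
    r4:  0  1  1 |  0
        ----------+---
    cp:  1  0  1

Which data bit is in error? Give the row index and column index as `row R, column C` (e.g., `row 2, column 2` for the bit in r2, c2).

row 3, column 2

Recompute each row's even parity and compare to rp:
  r0: data parity 1, sent rp 1 → ok
  r1: data parity 0, sent rp 0 → ok
  r2: data parity 1, sent rp 1 → ok
  r3: data parity 1, sent rp 0 → mismatch
  r4: data parity 0, sent rp 0 → ok
Recompute each column's even parity and compare to cp:
  c0: data parity 1, sent cp 1 → ok
  c1: data parity 0, sent cp 0 → ok
  c2: data parity 0, sent cp 1 → mismatch
Exactly one row (r3) and one column (c2) fail → the flipped bit is at their intersection.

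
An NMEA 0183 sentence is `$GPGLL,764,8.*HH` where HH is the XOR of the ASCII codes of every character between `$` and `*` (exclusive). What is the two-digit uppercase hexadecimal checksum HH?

73

XOR the ASCII codes of the payload characters:
  'G' = 0x47 → acc = 0x47
  'P' = 0x50 → acc = 0x17
  'G' = 0x47 → acc = 0x50
  'L' = 0x4C → acc = 0x1C
  'L' = 0x4C → acc = 0x50
  ',' = 0x2C → acc = 0x7C
  '7' = 0x37 → acc = 0x4B
  '6' = 0x36 → acc = 0x7D
  '4' = 0x34 → acc = 0x49
  ',' = 0x2C → acc = 0x65
  '8' = 0x38 → acc = 0x5D
  '.' = 0x2E → acc = 0x73
Checksum = 0x73.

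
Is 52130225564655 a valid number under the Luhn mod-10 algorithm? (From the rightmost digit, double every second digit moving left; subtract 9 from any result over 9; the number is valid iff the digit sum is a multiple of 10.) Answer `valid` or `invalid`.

From the right, keep odd positions and double even positions (subtract 9 from any doubled value over 9):
  doubled (positions 2,4,...): 1 8 1 4 0 2 1 → sum 17
  kept (positions 1,3,...): 5 6 6 5 2 3 2 → sum 29
Total = 46.
46 mod 10 = 6, so the number is invalid.

invalid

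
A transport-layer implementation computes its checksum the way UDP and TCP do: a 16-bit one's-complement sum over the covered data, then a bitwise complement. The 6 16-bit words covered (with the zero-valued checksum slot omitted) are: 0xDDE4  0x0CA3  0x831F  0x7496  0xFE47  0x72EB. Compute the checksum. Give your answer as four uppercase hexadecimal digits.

One's-complement addition (fold any carry out of bit 15 back into bit 0):
  0xDDE4 + 0x0CA3 = 0x0EA87
  0xEA87 + 0x831F = 0x16DA6 → wrap carry → 0x6DA7
  0x6DA7 + 0x7496 = 0x0E23D
  0xE23D + 0xFE47 = 0x1E084 → wrap carry → 0xE085
  0xE085 + 0x72EB = 0x15370 → wrap carry → 0x5371
One's-complement sum = 0x5371.
Checksum = ~0x5371 & 0xFFFF = 0xAC8E.

AC8E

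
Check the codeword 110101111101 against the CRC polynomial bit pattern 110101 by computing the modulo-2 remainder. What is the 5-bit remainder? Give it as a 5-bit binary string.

01000

Modulo-2 division of 110101111101 by 110101:
  pos 0: 110101 XOR 110101 = 000000
  pos 6: 111101 XOR 110101 = 001000
Remainder = 01000 (nonzero — an error is detected).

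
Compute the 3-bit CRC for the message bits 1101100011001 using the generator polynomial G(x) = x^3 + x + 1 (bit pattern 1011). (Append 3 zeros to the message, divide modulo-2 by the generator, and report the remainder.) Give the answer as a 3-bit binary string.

101

Append 3 zeros: 1101100011001000. Divide by 1011 (XOR where the leading bit is 1):
  pos 0: 1101 XOR 1011 = 0110
  pos 1: 1101 XOR 1011 = 0110
  pos 2: 1100 XOR 1011 = 0111
  pos 3: 1110 XOR 1011 = 0101
  pos 4: 1010 XOR 1011 = 0001
  pos 7: 1110 XOR 1011 = 0101
  pos 8: 1010 XOR 1011 = 0001
  pos 11: 1100 XOR 1011 = 0111
  pos 12: 1110 XOR 1011 = 0101
Remainder (last 3 bits) = 101. This is the CRC / FCS.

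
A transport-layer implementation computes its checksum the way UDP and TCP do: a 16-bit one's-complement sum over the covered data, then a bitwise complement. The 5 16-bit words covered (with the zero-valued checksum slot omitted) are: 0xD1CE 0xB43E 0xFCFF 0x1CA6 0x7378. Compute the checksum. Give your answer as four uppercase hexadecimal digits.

ECD3

One's-complement addition (fold any carry out of bit 15 back into bit 0):
  0xD1CE + 0xB43E = 0x1860C → wrap carry → 0x860D
  0x860D + 0xFCFF = 0x1830C → wrap carry → 0x830D
  0x830D + 0x1CA6 = 0x09FB3
  0x9FB3 + 0x7378 = 0x1132B → wrap carry → 0x132C
One's-complement sum = 0x132C.
Checksum = ~0x132C & 0xFFFF = 0xECD3.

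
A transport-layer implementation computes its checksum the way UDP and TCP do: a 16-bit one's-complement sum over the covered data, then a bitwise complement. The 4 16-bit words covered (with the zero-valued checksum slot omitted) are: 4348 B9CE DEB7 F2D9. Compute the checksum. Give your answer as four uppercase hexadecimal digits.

3157

One's-complement addition (fold any carry out of bit 15 back into bit 0):
  0x4348 + 0xB9CE = 0x0FD16
  0xFD16 + 0xDEB7 = 0x1DBCD → wrap carry → 0xDBCE
  0xDBCE + 0xF2D9 = 0x1CEA7 → wrap carry → 0xCEA8
One's-complement sum = 0xCEA8.
Checksum = ~0xCEA8 & 0xFFFF = 0x3157.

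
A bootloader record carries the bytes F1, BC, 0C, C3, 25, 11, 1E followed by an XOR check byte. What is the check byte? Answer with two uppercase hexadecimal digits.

A8

XOR the bytes together:
  start with 0xF1
  0xF1 ⊕ 0xBC = 0x4D
  0x4D ⊕ 0x0C = 0x41
  0x41 ⊕ 0xC3 = 0x82
  0x82 ⊕ 0x25 = 0xA7
  0xA7 ⊕ 0x11 = 0xB6
  0xB6 ⊕ 0x1E = 0xA8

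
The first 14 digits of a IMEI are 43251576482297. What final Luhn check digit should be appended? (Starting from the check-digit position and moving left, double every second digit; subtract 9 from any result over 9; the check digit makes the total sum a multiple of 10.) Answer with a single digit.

Partial digits right→left: 7 9 2 2 8 4 6 7 5 1 5 2 3 4
Double every second digit counting from the check-digit position (so the 1st, 3rd, 5th, ... of the partial from the right).
  doubled (with −9 where >9): 5 4 7 3 1 1 6 → sum 27
  kept as-is: 9 2 4 7 1 2 4 → sum 29
Total = 27 + 29 = 56.
Check digit = (10 − (56 mod 10)) mod 10 = 4.

4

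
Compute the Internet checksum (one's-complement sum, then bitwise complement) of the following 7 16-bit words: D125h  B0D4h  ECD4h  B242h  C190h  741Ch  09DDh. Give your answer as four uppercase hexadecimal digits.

9F63

One's-complement addition (fold any carry out of bit 15 back into bit 0):
  0xD125 + 0xB0D4 = 0x181F9 → wrap carry → 0x81FA
  0x81FA + 0xECD4 = 0x16ECE → wrap carry → 0x6ECF
  0x6ECF + 0xB242 = 0x12111 → wrap carry → 0x2112
  0x2112 + 0xC190 = 0x0E2A2
  0xE2A2 + 0x741C = 0x156BE → wrap carry → 0x56BF
  0x56BF + 0x09DD = 0x0609C
One's-complement sum = 0x609C.
Checksum = ~0x609C & 0xFFFF = 0x9F63.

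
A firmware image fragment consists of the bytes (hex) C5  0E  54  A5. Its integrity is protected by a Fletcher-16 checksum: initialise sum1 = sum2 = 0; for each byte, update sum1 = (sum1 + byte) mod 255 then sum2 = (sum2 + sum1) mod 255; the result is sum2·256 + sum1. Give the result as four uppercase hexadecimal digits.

8FCD

Running sums (mod 255):
  after byte 0 (C5): sum1=197, sum2=197
  after byte 1 (0E): sum1=211, sum2=153
  after byte 2 (54): sum1=40, sum2=193
  after byte 3 (A5): sum1=205, sum2=143
Checksum = sum2·256 + sum1 = 143·256 + 205 = 36813 = 0x8FCD.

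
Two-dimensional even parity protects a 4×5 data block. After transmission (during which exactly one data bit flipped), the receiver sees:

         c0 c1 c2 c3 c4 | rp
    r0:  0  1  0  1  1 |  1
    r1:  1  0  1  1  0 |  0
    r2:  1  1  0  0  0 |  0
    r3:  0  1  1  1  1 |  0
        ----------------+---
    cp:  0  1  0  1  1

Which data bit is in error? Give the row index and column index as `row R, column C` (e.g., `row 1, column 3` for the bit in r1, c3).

Recompute each row's even parity and compare to rp:
  r0: data parity 1, sent rp 1 → ok
  r1: data parity 1, sent rp 0 → mismatch
  r2: data parity 0, sent rp 0 → ok
  r3: data parity 0, sent rp 0 → ok
Recompute each column's even parity and compare to cp:
  c0: data parity 0, sent cp 0 → ok
  c1: data parity 1, sent cp 1 → ok
  c2: data parity 0, sent cp 0 → ok
  c3: data parity 1, sent cp 1 → ok
  c4: data parity 0, sent cp 1 → mismatch
Exactly one row (r1) and one column (c4) fail → the flipped bit is at their intersection.

row 1, column 4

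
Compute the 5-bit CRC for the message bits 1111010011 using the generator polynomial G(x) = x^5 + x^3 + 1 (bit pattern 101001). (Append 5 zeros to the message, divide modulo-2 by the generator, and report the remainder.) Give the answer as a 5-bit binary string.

00001

Append 5 zeros: 111101001100000. Divide by 101001 (XOR where the leading bit is 1):
  pos 0: 111101 XOR 101001 = 010100
  pos 1: 101000 XOR 101001 = 000001
  pos 6: 101100 XOR 101001 = 000101
  pos 9: 101000 XOR 101001 = 000001
Remainder (last 5 bits) = 00001. This is the CRC / FCS.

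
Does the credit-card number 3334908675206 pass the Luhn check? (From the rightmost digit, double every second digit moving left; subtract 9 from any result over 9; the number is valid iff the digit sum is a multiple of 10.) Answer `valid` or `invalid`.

From the right, keep odd positions and double even positions (subtract 9 from any doubled value over 9):
  doubled (positions 2,4,...): 0 1 3 0 8 6 → sum 18
  kept (positions 1,3,...): 6 2 7 8 9 3 3 → sum 38
Total = 56.
56 mod 10 = 6, so the number is invalid.

invalid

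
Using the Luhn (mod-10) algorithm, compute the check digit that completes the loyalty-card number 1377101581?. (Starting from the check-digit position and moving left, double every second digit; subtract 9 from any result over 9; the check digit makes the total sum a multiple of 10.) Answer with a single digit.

Partial digits right→left: 1 8 5 1 0 1 7 7 3 1
Double every second digit counting from the check-digit position (so the 1st, 3rd, 5th, ... of the partial from the right).
  doubled (with −9 where >9): 2 1 0 5 6 → sum 14
  kept as-is: 8 1 1 7 1 → sum 18
Total = 14 + 18 = 32.
Check digit = (10 − (32 mod 10)) mod 10 = 8.

8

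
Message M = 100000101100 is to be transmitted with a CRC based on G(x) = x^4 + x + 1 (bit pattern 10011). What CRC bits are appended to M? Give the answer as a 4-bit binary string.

Append 4 zeros: 1000001011000000. Divide by 10011 (XOR where the leading bit is 1):
  pos 0: 10000 XOR 10011 = 00011
  pos 3: 11010 XOR 10011 = 01001
  pos 4: 10011 XOR 10011 = 00000
  pos 9: 10000 XOR 10011 = 00011
Remainder (last 4 bits) = 1100. This is the CRC / FCS.

1100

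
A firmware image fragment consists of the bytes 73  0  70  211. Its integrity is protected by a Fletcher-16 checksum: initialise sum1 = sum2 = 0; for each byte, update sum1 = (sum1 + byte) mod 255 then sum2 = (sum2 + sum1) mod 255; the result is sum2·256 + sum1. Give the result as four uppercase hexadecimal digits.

8563

Running sums (mod 255):
  after byte 0 (73): sum1=73, sum2=73
  after byte 1 (0): sum1=73, sum2=146
  after byte 2 (70): sum1=143, sum2=34
  after byte 3 (211): sum1=99, sum2=133
Checksum = sum2·256 + sum1 = 133·256 + 99 = 34147 = 0x8563.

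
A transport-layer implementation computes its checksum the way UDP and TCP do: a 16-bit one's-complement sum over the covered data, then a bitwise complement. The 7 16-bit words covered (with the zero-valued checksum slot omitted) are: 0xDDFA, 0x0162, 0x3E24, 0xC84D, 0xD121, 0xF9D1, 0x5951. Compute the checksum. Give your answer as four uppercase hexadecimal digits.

One's-complement addition (fold any carry out of bit 15 back into bit 0):
  0xDDFA + 0x0162 = 0x0DF5C
  0xDF5C + 0x3E24 = 0x11D80 → wrap carry → 0x1D81
  0x1D81 + 0xC84D = 0x0E5CE
  0xE5CE + 0xD121 = 0x1B6EF → wrap carry → 0xB6F0
  0xB6F0 + 0xF9D1 = 0x1B0C1 → wrap carry → 0xB0C2
  0xB0C2 + 0x5951 = 0x10A13 → wrap carry → 0x0A14
One's-complement sum = 0x0A14.
Checksum = ~0x0A14 & 0xFFFF = 0xF5EB.

F5EB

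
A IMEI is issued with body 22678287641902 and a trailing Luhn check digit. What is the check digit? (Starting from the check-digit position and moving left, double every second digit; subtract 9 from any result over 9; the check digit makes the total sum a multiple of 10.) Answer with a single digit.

0

Partial digits right→left: 2 0 9 1 4 6 7 8 2 8 7 6 2 2
Double every second digit counting from the check-digit position (so the 1st, 3rd, 5th, ... of the partial from the right).
  doubled (with −9 where >9): 4 9 8 5 4 5 4 → sum 39
  kept as-is: 0 1 6 8 8 6 2 → sum 31
Total = 39 + 31 = 70.
Check digit = (10 − (70 mod 10)) mod 10 = 0.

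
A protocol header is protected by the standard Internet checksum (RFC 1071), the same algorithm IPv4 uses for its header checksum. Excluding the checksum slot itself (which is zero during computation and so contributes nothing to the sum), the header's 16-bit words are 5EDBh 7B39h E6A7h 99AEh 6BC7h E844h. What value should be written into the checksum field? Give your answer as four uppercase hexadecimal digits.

5188

One's-complement addition (fold any carry out of bit 15 back into bit 0):
  0x5EDB + 0x7B39 = 0x0DA14
  0xDA14 + 0xE6A7 = 0x1C0BB → wrap carry → 0xC0BC
  0xC0BC + 0x99AE = 0x15A6A → wrap carry → 0x5A6B
  0x5A6B + 0x6BC7 = 0x0C632
  0xC632 + 0xE844 = 0x1AE76 → wrap carry → 0xAE77
One's-complement sum = 0xAE77.
Checksum = ~0xAE77 & 0xFFFF = 0x5188.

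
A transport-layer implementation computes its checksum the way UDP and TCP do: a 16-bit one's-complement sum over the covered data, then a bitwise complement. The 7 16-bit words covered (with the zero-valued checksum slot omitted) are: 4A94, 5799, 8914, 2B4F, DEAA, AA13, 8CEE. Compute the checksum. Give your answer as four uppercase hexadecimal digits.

One's-complement addition (fold any carry out of bit 15 back into bit 0):
  0x4A94 + 0x5799 = 0x0A22D
  0xA22D + 0x8914 = 0x12B41 → wrap carry → 0x2B42
  0x2B42 + 0x2B4F = 0x05691
  0x5691 + 0xDEAA = 0x1353B → wrap carry → 0x353C
  0x353C + 0xAA13 = 0x0DF4F
  0xDF4F + 0x8CEE = 0x16C3D → wrap carry → 0x6C3E
One's-complement sum = 0x6C3E.
Checksum = ~0x6C3E & 0xFFFF = 0x93C1.

93C1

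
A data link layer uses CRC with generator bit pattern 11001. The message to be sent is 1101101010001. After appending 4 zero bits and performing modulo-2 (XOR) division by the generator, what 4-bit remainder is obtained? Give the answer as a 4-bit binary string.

1011

Append 4 zeros: 11011010100010000. Divide by 11001 (XOR where the leading bit is 1):
  pos 0: 11011 XOR 11001 = 00010
  pos 3: 10010 XOR 11001 = 01011
  pos 4: 10111 XOR 11001 = 01110
  pos 5: 11100 XOR 11001 = 00101
  pos 7: 10100 XOR 11001 = 01101
  pos 8: 11011 XOR 11001 = 00010
  pos 11: 10000 XOR 11001 = 01001
  pos 12: 10010 XOR 11001 = 01011
Remainder (last 4 bits) = 1011. This is the CRC / FCS.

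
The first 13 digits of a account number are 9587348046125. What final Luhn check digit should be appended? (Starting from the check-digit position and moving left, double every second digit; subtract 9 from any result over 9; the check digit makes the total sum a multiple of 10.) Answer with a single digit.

6

Partial digits right→left: 5 2 1 6 4 0 8 4 3 7 8 5 9
Double every second digit counting from the check-digit position (so the 1st, 3rd, 5th, ... of the partial from the right).
  doubled (with −9 where >9): 1 2 8 7 6 7 9 → sum 40
  kept as-is: 2 6 0 4 7 5 → sum 24
Total = 40 + 24 = 64.
Check digit = (10 − (64 mod 10)) mod 10 = 6.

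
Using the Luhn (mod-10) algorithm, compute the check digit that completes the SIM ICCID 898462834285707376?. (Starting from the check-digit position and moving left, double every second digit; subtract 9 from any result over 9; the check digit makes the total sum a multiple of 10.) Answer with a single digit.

6

Partial digits right→left: 6 7 3 7 0 7 5 8 2 4 3 8 2 6 4 8 9 8
Double every second digit counting from the check-digit position (so the 1st, 3rd, 5th, ... of the partial from the right).
  doubled (with −9 where >9): 3 6 0 1 4 6 4 8 9 → sum 41
  kept as-is: 7 7 7 8 4 8 6 8 8 → sum 63
Total = 41 + 63 = 104.
Check digit = (10 − (104 mod 10)) mod 10 = 6.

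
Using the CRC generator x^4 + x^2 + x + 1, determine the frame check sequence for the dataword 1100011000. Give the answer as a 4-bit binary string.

0110

Append 4 zeros: 11000110000000. Divide by 10111 (XOR where the leading bit is 1):
  pos 0: 11000 XOR 10111 = 01111
  pos 1: 11111 XOR 10111 = 01000
  pos 2: 10001 XOR 10111 = 00110
  pos 4: 11000 XOR 10111 = 01111
  pos 5: 11110 XOR 10111 = 01001
  pos 6: 10010 XOR 10111 = 00101
  pos 8: 10100 XOR 10111 = 00011
Remainder (last 4 bits) = 0110. This is the CRC / FCS.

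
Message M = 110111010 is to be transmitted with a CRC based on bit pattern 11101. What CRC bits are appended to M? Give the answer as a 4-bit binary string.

Append 4 zeros: 1101110100000. Divide by 11101 (XOR where the leading bit is 1):
  pos 0: 11011 XOR 11101 = 00110
  pos 2: 11010 XOR 11101 = 00111
  pos 4: 11110 XOR 11101 = 00011
  pos 7: 11000 XOR 11101 = 00101
Remainder (last 4 bits) = 1010. This is the CRC / FCS.

1010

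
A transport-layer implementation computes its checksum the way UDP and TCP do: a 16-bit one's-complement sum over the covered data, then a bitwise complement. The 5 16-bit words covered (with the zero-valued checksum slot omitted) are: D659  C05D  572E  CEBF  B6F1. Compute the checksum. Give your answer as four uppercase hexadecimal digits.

8C68

One's-complement addition (fold any carry out of bit 15 back into bit 0):
  0xD659 + 0xC05D = 0x196B6 → wrap carry → 0x96B7
  0x96B7 + 0x572E = 0x0EDE5
  0xEDE5 + 0xCEBF = 0x1BCA4 → wrap carry → 0xBCA5
  0xBCA5 + 0xB6F1 = 0x17396 → wrap carry → 0x7397
One's-complement sum = 0x7397.
Checksum = ~0x7397 & 0xFFFF = 0x8C68.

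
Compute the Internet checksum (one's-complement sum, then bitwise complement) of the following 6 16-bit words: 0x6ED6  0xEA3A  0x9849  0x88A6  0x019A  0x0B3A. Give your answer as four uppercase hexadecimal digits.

One's-complement addition (fold any carry out of bit 15 back into bit 0):
  0x6ED6 + 0xEA3A = 0x15910 → wrap carry → 0x5911
  0x5911 + 0x9849 = 0x0F15A
  0xF15A + 0x88A6 = 0x17A00 → wrap carry → 0x7A01
  0x7A01 + 0x019A = 0x07B9B
  0x7B9B + 0x0B3A = 0x086D5
One's-complement sum = 0x86D5.
Checksum = ~0x86D5 & 0xFFFF = 0x792A.

792A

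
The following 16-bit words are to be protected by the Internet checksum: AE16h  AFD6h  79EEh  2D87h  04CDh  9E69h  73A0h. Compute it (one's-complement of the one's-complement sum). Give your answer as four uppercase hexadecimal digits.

One's-complement addition (fold any carry out of bit 15 back into bit 0):
  0xAE16 + 0xAFD6 = 0x15DEC → wrap carry → 0x5DED
  0x5DED + 0x79EE = 0x0D7DB
  0xD7DB + 0x2D87 = 0x10562 → wrap carry → 0x0563
  0x0563 + 0x04CD = 0x00A30
  0x0A30 + 0x9E69 = 0x0A899
  0xA899 + 0x73A0 = 0x11C39 → wrap carry → 0x1C3A
One's-complement sum = 0x1C3A.
Checksum = ~0x1C3A & 0xFFFF = 0xE3C5.

E3C5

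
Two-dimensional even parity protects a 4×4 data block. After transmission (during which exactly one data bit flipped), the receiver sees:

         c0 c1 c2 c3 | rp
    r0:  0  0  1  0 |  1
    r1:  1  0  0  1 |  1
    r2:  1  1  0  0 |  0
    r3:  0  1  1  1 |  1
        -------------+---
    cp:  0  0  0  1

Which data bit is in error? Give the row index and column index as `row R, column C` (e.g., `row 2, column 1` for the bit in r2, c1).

row 1, column 3

Recompute each row's even parity and compare to rp:
  r0: data parity 1, sent rp 1 → ok
  r1: data parity 0, sent rp 1 → mismatch
  r2: data parity 0, sent rp 0 → ok
  r3: data parity 1, sent rp 1 → ok
Recompute each column's even parity and compare to cp:
  c0: data parity 0, sent cp 0 → ok
  c1: data parity 0, sent cp 0 → ok
  c2: data parity 0, sent cp 0 → ok
  c3: data parity 0, sent cp 1 → mismatch
Exactly one row (r1) and one column (c3) fail → the flipped bit is at their intersection.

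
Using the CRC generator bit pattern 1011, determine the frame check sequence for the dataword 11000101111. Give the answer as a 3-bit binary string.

Append 3 zeros: 11000101111000. Divide by 1011 (XOR where the leading bit is 1):
  pos 0: 1100 XOR 1011 = 0111
  pos 1: 1110 XOR 1011 = 0101
  pos 2: 1011 XOR 1011 = 0000
  pos 7: 1111 XOR 1011 = 0100
  pos 8: 1000 XOR 1011 = 0011
  pos 10: 1100 XOR 1011 = 0111
Remainder (last 3 bits) = 111. This is the CRC / FCS.

111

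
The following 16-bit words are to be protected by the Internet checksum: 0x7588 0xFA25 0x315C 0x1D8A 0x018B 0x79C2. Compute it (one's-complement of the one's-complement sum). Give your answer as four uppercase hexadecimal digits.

C61D

One's-complement addition (fold any carry out of bit 15 back into bit 0):
  0x7588 + 0xFA25 = 0x16FAD → wrap carry → 0x6FAE
  0x6FAE + 0x315C = 0x0A10A
  0xA10A + 0x1D8A = 0x0BE94
  0xBE94 + 0x018B = 0x0C01F
  0xC01F + 0x79C2 = 0x139E1 → wrap carry → 0x39E2
One's-complement sum = 0x39E2.
Checksum = ~0x39E2 & 0xFFFF = 0xC61D.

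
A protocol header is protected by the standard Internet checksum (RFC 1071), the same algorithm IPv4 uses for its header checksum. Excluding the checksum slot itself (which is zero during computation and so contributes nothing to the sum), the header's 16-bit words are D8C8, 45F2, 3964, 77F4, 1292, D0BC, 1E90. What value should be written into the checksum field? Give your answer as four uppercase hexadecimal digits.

One's-complement addition (fold any carry out of bit 15 back into bit 0):
  0xD8C8 + 0x45F2 = 0x11EBA → wrap carry → 0x1EBB
  0x1EBB + 0x3964 = 0x0581F
  0x581F + 0x77F4 = 0x0D013
  0xD013 + 0x1292 = 0x0E2A5
  0xE2A5 + 0xD0BC = 0x1B361 → wrap carry → 0xB362
  0xB362 + 0x1E90 = 0x0D1F2
One's-complement sum = 0xD1F2.
Checksum = ~0xD1F2 & 0xFFFF = 0x2E0D.

2E0D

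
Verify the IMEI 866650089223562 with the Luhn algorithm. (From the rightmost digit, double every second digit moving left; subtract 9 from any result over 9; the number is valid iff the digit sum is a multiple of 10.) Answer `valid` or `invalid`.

invalid

From the right, keep odd positions and double even positions (subtract 9 from any doubled value over 9):
  doubled (positions 2,4,...): 3 6 4 7 0 3 3 → sum 26
  kept (positions 1,3,...): 2 5 2 9 0 5 6 8 → sum 37
Total = 63.
63 mod 10 = 3, so the number is invalid.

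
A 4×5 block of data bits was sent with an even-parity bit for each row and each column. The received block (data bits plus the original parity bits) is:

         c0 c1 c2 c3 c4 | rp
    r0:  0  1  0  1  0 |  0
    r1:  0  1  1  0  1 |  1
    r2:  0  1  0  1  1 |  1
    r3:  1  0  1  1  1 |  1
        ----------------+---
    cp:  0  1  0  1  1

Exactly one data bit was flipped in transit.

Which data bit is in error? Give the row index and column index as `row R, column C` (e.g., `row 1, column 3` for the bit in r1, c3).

Recompute each row's even parity and compare to rp:
  r0: data parity 0, sent rp 0 → ok
  r1: data parity 1, sent rp 1 → ok
  r2: data parity 1, sent rp 1 → ok
  r3: data parity 0, sent rp 1 → mismatch
Recompute each column's even parity and compare to cp:
  c0: data parity 1, sent cp 0 → mismatch
  c1: data parity 1, sent cp 1 → ok
  c2: data parity 0, sent cp 0 → ok
  c3: data parity 1, sent cp 1 → ok
  c4: data parity 1, sent cp 1 → ok
Exactly one row (r3) and one column (c0) fail → the flipped bit is at their intersection.

row 3, column 0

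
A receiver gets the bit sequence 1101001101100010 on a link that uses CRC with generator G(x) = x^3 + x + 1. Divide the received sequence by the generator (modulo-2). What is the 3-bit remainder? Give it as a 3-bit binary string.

010

Modulo-2 division of 1101001101100010 by 1011:
  pos 0: 1101 XOR 1011 = 0110
  pos 1: 1100 XOR 1011 = 0111
  pos 2: 1110 XOR 1011 = 0101
  pos 3: 1011 XOR 1011 = 0000
  pos 7: 1011 XOR 1011 = 0000
Remainder = 010 (nonzero — an error is detected).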